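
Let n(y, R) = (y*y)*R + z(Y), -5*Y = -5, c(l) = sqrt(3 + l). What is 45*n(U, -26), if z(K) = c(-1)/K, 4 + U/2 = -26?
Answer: -4212000 + 45*sqrt(2) ≈ -4.2119e+6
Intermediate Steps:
U = -60 (U = -8 + 2*(-26) = -8 - 52 = -60)
Y = 1 (Y = -1/5*(-5) = 1)
z(K) = sqrt(2)/K (z(K) = sqrt(3 - 1)/K = sqrt(2)/K)
n(y, R) = sqrt(2) + R*y**2 (n(y, R) = (y*y)*R + sqrt(2)/1 = y**2*R + sqrt(2)*1 = R*y**2 + sqrt(2) = sqrt(2) + R*y**2)
45*n(U, -26) = 45*(sqrt(2) - 26*(-60)**2) = 45*(sqrt(2) - 26*3600) = 45*(sqrt(2) - 93600) = 45*(-93600 + sqrt(2)) = -4212000 + 45*sqrt(2)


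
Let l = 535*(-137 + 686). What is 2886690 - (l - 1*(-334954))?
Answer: 2258021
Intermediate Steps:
l = 293715 (l = 535*549 = 293715)
2886690 - (l - 1*(-334954)) = 2886690 - (293715 - 1*(-334954)) = 2886690 - (293715 + 334954) = 2886690 - 1*628669 = 2886690 - 628669 = 2258021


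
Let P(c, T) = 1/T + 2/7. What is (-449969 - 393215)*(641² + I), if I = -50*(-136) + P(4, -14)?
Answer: -2465274818904/7 ≈ -3.5218e+11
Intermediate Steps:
P(c, T) = 2/7 + 1/T (P(c, T) = 1/T + 2*(⅐) = 1/T + 2/7 = 2/7 + 1/T)
I = 95203/14 (I = -50*(-136) + (2/7 + 1/(-14)) = 6800 + (2/7 - 1/14) = 6800 + 3/14 = 95203/14 ≈ 6800.2)
(-449969 - 393215)*(641² + I) = (-449969 - 393215)*(641² + 95203/14) = -843184*(410881 + 95203/14) = -843184*5847537/14 = -2465274818904/7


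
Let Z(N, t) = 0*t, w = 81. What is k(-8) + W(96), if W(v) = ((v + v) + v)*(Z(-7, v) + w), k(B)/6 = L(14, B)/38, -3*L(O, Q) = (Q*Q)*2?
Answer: 443104/19 ≈ 23321.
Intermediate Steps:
L(O, Q) = -2*Q**2/3 (L(O, Q) = -Q*Q*2/3 = -Q**2*2/3 = -2*Q**2/3)
Z(N, t) = 0
k(B) = -2*B**2/19 (k(B) = 6*(-2*B**2/3/38) = 6*(-2*B**2/3*(1/38)) = 6*(-B**2/57) = -2*B**2/19)
W(v) = 243*v (W(v) = ((v + v) + v)*(0 + 81) = (2*v + v)*81 = (3*v)*81 = 243*v)
k(-8) + W(96) = -2/19*(-8)**2 + 243*96 = -2/19*64 + 23328 = -128/19 + 23328 = 443104/19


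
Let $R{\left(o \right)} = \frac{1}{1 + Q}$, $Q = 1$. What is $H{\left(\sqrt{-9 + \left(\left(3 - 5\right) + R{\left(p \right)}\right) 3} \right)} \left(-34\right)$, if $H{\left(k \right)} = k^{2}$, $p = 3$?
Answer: $459$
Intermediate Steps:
$R{\left(o \right)} = \frac{1}{2}$ ($R{\left(o \right)} = \frac{1}{1 + 1} = \frac{1}{2}$)
$H{\left(\sqrt{-9 + \left(\left(3 - 5\right) + R{\left(p \right)}\right) 3} \right)} \left(-34\right) = \left(\sqrt{-9 + \left(\left(3 - 5\right) + \frac{1}{2}\right) 3}\right)^{2} \left(-34\right) = \left(\sqrt{-9 + \left(-2 + \frac{1}{2}\right) 3}\right)^{2} \left(-34\right) = \left(\sqrt{-9 - \frac{9}{2}}\right)^{2} \left(-34\right) = \left(\sqrt{- \frac{27}{2}}\right)^{2} \left(-34\right) = \left(\frac{3 i \sqrt{6}}{2}\right)^{2} \left(-34\right) = \left(- \frac{27}{2}\right) \left(-34\right) = 459$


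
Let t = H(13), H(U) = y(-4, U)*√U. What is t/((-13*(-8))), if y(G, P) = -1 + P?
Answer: 3*√13/26 ≈ 0.41603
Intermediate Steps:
H(U) = √U*(-1 + U) (H(U) = (-1 + U)*√U = √U*(-1 + U))
t = 12*√13 (t = √13*(-1 + 13) = √13*12 = 12*√13 ≈ 43.267)
t/((-13*(-8))) = (12*√13)/((-13*(-8))) = (12*√13)/104 = (12*√13)*(1/104) = 3*√13/26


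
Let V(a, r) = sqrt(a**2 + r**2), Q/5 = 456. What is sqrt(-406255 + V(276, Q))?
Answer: sqrt(-406255 + 12*sqrt(36629)) ≈ 635.58*I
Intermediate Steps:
Q = 2280 (Q = 5*456 = 2280)
sqrt(-406255 + V(276, Q)) = sqrt(-406255 + sqrt(276**2 + 2280**2)) = sqrt(-406255 + sqrt(76176 + 5198400)) = sqrt(-406255 + sqrt(5274576)) = sqrt(-406255 + 12*sqrt(36629))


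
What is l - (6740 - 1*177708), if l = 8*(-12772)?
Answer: 68792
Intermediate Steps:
l = -102176
l - (6740 - 1*177708) = -102176 - (6740 - 1*177708) = -102176 - (6740 - 177708) = -102176 - 1*(-170968) = -102176 + 170968 = 68792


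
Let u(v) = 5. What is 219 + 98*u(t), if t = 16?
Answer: 709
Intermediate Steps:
219 + 98*u(t) = 219 + 98*5 = 219 + 490 = 709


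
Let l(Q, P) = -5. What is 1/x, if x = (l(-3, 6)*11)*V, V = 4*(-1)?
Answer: 1/220 ≈ 0.0045455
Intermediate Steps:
V = -4
x = 220 (x = -5*11*(-4) = -55*(-4) = 220)
1/x = 1/220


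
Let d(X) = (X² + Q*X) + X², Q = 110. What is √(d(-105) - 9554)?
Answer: √946 ≈ 30.757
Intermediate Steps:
d(X) = 2*X² + 110*X (d(X) = (X² + 110*X) + X² = 2*X² + 110*X)
√(d(-105) - 9554) = √(2*(-105)*(55 - 105) - 9554) = √(2*(-105)*(-50) - 9554) = √(10500 - 9554) = √946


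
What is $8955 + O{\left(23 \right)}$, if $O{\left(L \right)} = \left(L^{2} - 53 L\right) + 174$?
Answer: $8439$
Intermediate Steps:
$O{\left(L \right)} = 174 + L^{2} - 53 L$
$8955 + O{\left(23 \right)} = 8955 + \left(174 + 23^{2} - 1219\right) = 8955 + \left(174 + 529 - 1219\right) = 8955 - 516 = 8439$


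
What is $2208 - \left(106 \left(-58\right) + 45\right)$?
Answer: $8311$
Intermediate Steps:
$2208 - \left(106 \left(-58\right) + 45\right) = 2208 - \left(-6148 + 45\right) = 2208 - -6103 = 2208 + 6103 = 8311$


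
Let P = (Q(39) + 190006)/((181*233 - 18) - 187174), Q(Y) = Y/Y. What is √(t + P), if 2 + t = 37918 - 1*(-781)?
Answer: 2*√203447526203621/145019 ≈ 196.71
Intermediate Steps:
Q(Y) = 1
t = 38697 (t = -2 + (37918 - 1*(-781)) = -2 + (37918 + 781) = -2 + 38699 = 38697)
P = -190007/145019 (P = (1 + 190006)/((181*233 - 18) - 187174) = 190007/((42173 - 18) - 187174) = 190007/(42155 - 187174) = 190007/(-145019) = 190007*(-1/145019) = -190007/145019 ≈ -1.3102)
√(t + P) = √(38697 - 190007/145019) = √(5611610236/145019) = 2*√203447526203621/145019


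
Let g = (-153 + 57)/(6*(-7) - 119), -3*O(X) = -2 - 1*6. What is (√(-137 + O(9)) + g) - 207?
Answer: -33231/161 + I*√1209/3 ≈ -206.4 + 11.59*I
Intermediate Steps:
O(X) = 8/3 (O(X) = -(-2 - 1*6)/3 = -(-2 - 6)/3 = -⅓*(-8) = 8/3)
g = 96/161 (g = -96/(-42 - 119) = -96/(-161) = -96*(-1/161) = 96/161 ≈ 0.59627)
(√(-137 + O(9)) + g) - 207 = (√(-137 + 8/3) + 96/161) - 207 = (√(-403/3) + 96/161) - 207 = (I*√1209/3 + 96/161) - 207 = (96/161 + I*√1209/3) - 207 = -33231/161 + I*√1209/3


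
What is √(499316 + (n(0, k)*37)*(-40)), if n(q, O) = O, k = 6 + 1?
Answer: 2*√122239 ≈ 699.25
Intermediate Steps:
k = 7
√(499316 + (n(0, k)*37)*(-40)) = √(499316 + (7*37)*(-40)) = √(499316 + 259*(-40)) = √(499316 - 10360) = √488956 = 2*√122239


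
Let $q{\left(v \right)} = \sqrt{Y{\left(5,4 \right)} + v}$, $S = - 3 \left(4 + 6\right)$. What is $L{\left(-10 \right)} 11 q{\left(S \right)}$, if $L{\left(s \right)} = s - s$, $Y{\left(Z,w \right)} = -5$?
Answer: $0$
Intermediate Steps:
$L{\left(s \right)} = 0$
$S = -30$ ($S = \left(-3\right) 10 = -30$)
$q{\left(v \right)} = \sqrt{-5 + v}$
$L{\left(-10 \right)} 11 q{\left(S \right)} = 0 \cdot 11 \sqrt{-5 - 30} = 0 \sqrt{-35} = 0 i \sqrt{35} = 0$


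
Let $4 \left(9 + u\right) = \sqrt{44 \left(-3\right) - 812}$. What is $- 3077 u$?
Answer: $27693 - 3077 i \sqrt{59} \approx 27693.0 - 23635.0 i$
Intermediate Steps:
$u = -9 + i \sqrt{59}$ ($u = -9 + \frac{\sqrt{44 \left(-3\right) - 812}}{4} = -9 + \frac{\sqrt{-132 - 812}}{4} = -9 + \frac{\sqrt{-944}}{4} = -9 + \frac{4 i \sqrt{59}}{4} = -9 + i \sqrt{59} \approx -9.0 + 7.6811 i$)
$- 3077 u = - 3077 \left(-9 + i \sqrt{59}\right) = 27693 - 3077 i \sqrt{59}$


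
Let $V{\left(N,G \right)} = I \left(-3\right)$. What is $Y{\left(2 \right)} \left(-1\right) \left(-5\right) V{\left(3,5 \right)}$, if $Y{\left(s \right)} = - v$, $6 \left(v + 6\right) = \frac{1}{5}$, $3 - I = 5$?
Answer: $179$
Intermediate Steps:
$I = -2$ ($I = 3 - 5 = -2$)
$V{\left(N,G \right)} = 6$ ($V{\left(N,G \right)} = \left(-2\right) \left(-3\right) = 6$)
$v = - \frac{179}{30}$ ($v = -6 + \frac{1}{6 \cdot 5} = -6 + \frac{1}{6} \cdot \frac{1}{5} = -6 + \frac{1}{30} = - \frac{179}{30} \approx -5.9667$)
$Y{\left(s \right)} = \frac{179}{30}$ ($Y{\left(s \right)} = \left(-1\right) \left(- \frac{179}{30}\right) = \frac{179}{30}$)
$Y{\left(2 \right)} \left(-1\right) \left(-5\right) V{\left(3,5 \right)} = \frac{179 \left(-1\right) \left(-5\right) 6}{30} = \frac{179 \cdot 5 \cdot 6}{30} = \frac{179}{30} \cdot 30 = 179$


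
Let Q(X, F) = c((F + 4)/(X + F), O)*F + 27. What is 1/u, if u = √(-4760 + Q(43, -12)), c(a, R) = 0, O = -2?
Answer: -I*√4733/4733 ≈ -0.014536*I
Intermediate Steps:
Q(X, F) = 27 (Q(X, F) = 0*F + 27 = 0 + 27 = 27)
u = I*√4733 (u = √(-4760 + 27) = √(-4733) = I*√4733 ≈ 68.797*I)
1/u = 1/(I*√4733) = -I*√4733/4733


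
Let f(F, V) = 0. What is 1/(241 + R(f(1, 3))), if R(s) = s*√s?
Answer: 1/241 ≈ 0.0041494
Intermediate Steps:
R(s) = s^(3/2)
1/(241 + R(f(1, 3))) = 1/(241 + 0^(3/2)) = 1/(241 + 0) = 1/241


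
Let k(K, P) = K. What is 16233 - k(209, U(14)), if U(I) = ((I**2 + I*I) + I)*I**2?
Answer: 16024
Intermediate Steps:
U(I) = I**2*(I + 2*I**2) (U(I) = ((I**2 + I**2) + I)*I**2 = (2*I**2 + I)*I**2 = (I + 2*I**2)*I**2 = I**2*(I + 2*I**2))
16233 - k(209, U(14)) = 16233 - 1*209 = 16233 - 209 = 16024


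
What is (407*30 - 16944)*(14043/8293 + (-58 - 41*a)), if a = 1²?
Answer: 3820167576/8293 ≈ 4.6065e+5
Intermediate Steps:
a = 1
(407*30 - 16944)*(14043/8293 + (-58 - 41*a)) = (407*30 - 16944)*(14043/8293 + (-58 - 41*1)) = (12210 - 16944)*(14043*(1/8293) + (-58 - 41)) = -4734*(14043/8293 - 99) = -4734*(-806964/8293) = 3820167576/8293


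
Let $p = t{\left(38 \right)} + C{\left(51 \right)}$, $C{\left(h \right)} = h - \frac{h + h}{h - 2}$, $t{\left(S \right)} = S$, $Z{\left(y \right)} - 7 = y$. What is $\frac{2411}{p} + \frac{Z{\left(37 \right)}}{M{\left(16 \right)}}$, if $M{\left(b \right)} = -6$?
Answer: $\frac{260719}{12777} \approx 20.405$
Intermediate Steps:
$Z{\left(y \right)} = 7 + y$
$C{\left(h \right)} = h - \frac{2 h}{-2 + h}$
$p = \frac{4259}{49}$ ($p = 38 + \frac{51 \left(-4 + 51\right)}{-2 + 51} = 38 + 51 \cdot \frac{1}{49} \cdot 47 = 38 + \frac{2397}{49} = \frac{4259}{49} \approx 86.918$)
$\frac{2411}{p} + \frac{Z{\left(37 \right)}}{M{\left(16 \right)}} = \frac{2411}{\frac{4259}{49}} + \frac{7 + 37}{-6} = 2411 \cdot \frac{49}{4259} + 44 \left(- \frac{1}{6}\right) = \frac{118139}{4259} - \frac{22}{3} = \frac{260719}{12777}$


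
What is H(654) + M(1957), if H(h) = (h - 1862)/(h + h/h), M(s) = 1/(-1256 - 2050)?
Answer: -3994303/2165430 ≈ -1.8446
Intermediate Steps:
M(s) = -1/3306 (M(s) = 1/(-3306) = -1/3306)
H(h) = (-1862 + h)/(1 + h) (H(h) = (-1862 + h)/(h + 1) = (-1862 + h)/(1 + h))
H(654) + M(1957) = (-1862 + 654)/(1 + 654) - 1/3306 = -1208/655 - 1/3306 = -3994303/2165430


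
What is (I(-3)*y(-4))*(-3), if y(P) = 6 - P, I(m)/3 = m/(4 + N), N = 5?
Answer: 30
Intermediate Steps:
I(m) = m/3 (I(m) = 3*(m/(4 + 5)) = 3*(m/9) = m/3)
(I(-3)*y(-4))*(-3) = (((⅓)*(-3))*(6 - 1*(-4)))*(-3) = -(6 + 4)*(-3) = -1*10*(-3) = -10*(-3) = 30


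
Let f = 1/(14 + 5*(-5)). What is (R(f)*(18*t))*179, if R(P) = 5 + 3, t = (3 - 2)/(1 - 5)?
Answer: -6444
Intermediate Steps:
t = -1/4 (t = 1/(-4) = 1*(-1/4) = -1/4 ≈ -0.25000)
f = -1/11 (f = 1/(14 - 25) = 1/(-11) = -1/11 ≈ -0.090909)
R(P) = 8
(R(f)*(18*t))*179 = (8*(18*(-1/4)))*179 = (8*(-9/2))*179 = -36*179 = -6444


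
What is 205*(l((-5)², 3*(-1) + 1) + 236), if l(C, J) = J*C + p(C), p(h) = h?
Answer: 43255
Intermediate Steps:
l(C, J) = C + C*J (l(C, J) = J*C + C = C*J + C = C + C*J)
205*(l((-5)², 3*(-1) + 1) + 236) = 205*((-5)²*(1 + (3*(-1) + 1)) + 236) = 205*(25*(1 + (-3 + 1)) + 236) = 205*(25*(1 - 2) + 236) = 205*(25*(-1) + 236) = 205*(-25 + 236) = 205*211 = 43255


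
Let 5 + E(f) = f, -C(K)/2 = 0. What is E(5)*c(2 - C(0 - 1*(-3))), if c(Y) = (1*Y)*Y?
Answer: 0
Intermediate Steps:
C(K) = 0 (C(K) = -2*0 = 0)
E(f) = -5 + f
c(Y) = Y² (c(Y) = Y*Y = Y²)
E(5)*c(2 - C(0 - 1*(-3))) = (-5 + 5)*(2 - 1*0)² = 0*(2 + 0)² = 0*2² = 0*4 = 0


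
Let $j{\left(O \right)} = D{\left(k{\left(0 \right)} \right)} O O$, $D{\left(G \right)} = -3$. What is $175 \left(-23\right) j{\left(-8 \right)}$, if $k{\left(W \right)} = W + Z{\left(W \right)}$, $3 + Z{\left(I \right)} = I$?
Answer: $772800$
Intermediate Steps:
$Z{\left(I \right)} = -3 + I$
$k{\left(W \right)} = -3 + 2 W$ ($k{\left(W \right)} = W + \left(-3 + W\right) = -3 + 2 W$)
$j{\left(O \right)} = - 3 O^{2}$ ($j{\left(O \right)} = - 3 O O = - 3 O^{2}$)
$175 \left(-23\right) j{\left(-8 \right)} = 175 \left(-23\right) \left(- 3 \left(-8\right)^{2}\right) = - 4025 \left(\left(-3\right) 64\right) = \left(-4025\right) \left(-192\right) = 772800$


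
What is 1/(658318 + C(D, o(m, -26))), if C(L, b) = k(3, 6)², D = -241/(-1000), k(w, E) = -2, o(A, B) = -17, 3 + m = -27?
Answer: 1/658322 ≈ 1.5190e-6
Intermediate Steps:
m = -30 (m = -3 - 27 = -30)
D = 241/1000 (D = -241*(-1/1000) = 241/1000 ≈ 0.24100)
C(L, b) = 4 (C(L, b) = (-2)² = 4)
1/(658318 + C(D, o(m, -26))) = 1/(658318 + 4) = 1/658322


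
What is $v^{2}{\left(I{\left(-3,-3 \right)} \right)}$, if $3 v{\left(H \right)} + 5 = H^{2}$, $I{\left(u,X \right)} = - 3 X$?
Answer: $\frac{5776}{9} \approx 641.78$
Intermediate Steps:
$v{\left(H \right)} = - \frac{5}{3} + \frac{H^{2}}{3}$
$v^{2}{\left(I{\left(-3,-3 \right)} \right)} = \left(- \frac{5}{3} + \frac{\left(\left(-3\right) \left(-3\right)\right)^{2}}{3}\right)^{2} = \left(- \frac{5}{3} + \frac{9^{2}}{3}\right)^{2} = \left(- \frac{5}{3} + \frac{1}{3} \cdot 81\right)^{2} = \left(- \frac{5}{3} + 27\right)^{2} = \left(\frac{76}{3}\right)^{2} = \frac{5776}{9}$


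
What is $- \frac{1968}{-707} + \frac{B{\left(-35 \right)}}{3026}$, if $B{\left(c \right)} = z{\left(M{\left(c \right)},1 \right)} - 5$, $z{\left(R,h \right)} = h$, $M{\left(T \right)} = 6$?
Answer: $\frac{2976170}{1069691} \approx 2.7823$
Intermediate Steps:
$B{\left(c \right)} = -4$ ($B{\left(c \right)} = 1 - 5 = -4$)
$- \frac{1968}{-707} + \frac{B{\left(-35 \right)}}{3026} = - \frac{1968}{-707} - \frac{4}{3026} = \left(-1968\right) \left(- \frac{1}{707}\right) - \frac{2}{1513} = \frac{1968}{707} - \frac{2}{1513} = \frac{2976170}{1069691}$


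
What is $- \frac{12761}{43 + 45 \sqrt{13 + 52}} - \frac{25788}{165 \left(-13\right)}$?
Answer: $\frac{1507891441}{92789840} - \frac{574245 \sqrt{65}}{129776} \approx -19.424$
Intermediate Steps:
$- \frac{12761}{43 + 45 \sqrt{13 + 52}} - \frac{25788}{165 \left(-13\right)} = - \frac{12761}{43 + 45 \sqrt{65}} - \frac{25788}{-2145} = - \frac{12761}{43 + 45 \sqrt{65}} - - \frac{8596}{715} = - \frac{12761}{43 + 45 \sqrt{65}} + \frac{8596}{715} = \frac{8596}{715} - \frac{12761}{43 + 45 \sqrt{65}}$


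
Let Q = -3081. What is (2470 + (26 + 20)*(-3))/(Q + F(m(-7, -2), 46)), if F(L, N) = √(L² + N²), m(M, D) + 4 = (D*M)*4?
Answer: -7184892/9487741 - 4664*√1205/9487741 ≈ -0.77435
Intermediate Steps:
m(M, D) = -4 + 4*D*M (m(M, D) = -4 + (D*M)*4 = -4 + 4*D*M)
(2470 + (26 + 20)*(-3))/(Q + F(m(-7, -2), 46)) = (2470 + (26 + 20)*(-3))/(-3081 + √((-4 + 4*(-2)*(-7))² + 46²)) = (2470 + 46*(-3))/(-3081 + √((-4 + 56)² + 2116)) = (2470 - 138)/(-3081 + √(52² + 2116)) = 2332/(-3081 + √(2704 + 2116)) = 2332/(-3081 + √4820) = 2332/(-3081 + 2*√1205)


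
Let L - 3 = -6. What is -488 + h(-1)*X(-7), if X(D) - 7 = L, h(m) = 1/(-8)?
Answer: -977/2 ≈ -488.50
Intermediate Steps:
h(m) = -⅛
L = -3 (L = 3 - 6 = -3)
X(D) = 4 (X(D) = 7 - 3 = 4)
-488 + h(-1)*X(-7) = -488 - ⅛*4 = -488 - ½ = -977/2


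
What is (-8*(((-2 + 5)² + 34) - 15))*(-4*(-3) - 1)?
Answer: -2464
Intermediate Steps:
(-8*(((-2 + 5)² + 34) - 15))*(-4*(-3) - 1) = (-8*((3² + 34) - 15))*(12 - 1) = -8*((9 + 34) - 15)*11 = -8*(43 - 15)*11 = -8*28*11 = -224*11 = -2464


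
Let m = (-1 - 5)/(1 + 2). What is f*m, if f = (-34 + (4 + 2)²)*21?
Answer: -84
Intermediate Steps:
f = 42 (f = (-34 + 6²)*21 = (-34 + 36)*21 = 2*21 = 42)
m = -2 (m = -6/3 = -6*⅓ = -2)
f*m = 42*(-2) = -84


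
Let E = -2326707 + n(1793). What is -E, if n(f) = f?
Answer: 2324914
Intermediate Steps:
E = -2324914 (E = -2326707 + 1793 = -2324914)
-E = -1*(-2324914) = 2324914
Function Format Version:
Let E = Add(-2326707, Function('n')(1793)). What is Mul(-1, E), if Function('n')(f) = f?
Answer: 2324914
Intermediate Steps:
E = -2324914 (E = Add(-2326707, 1793) = -2324914)
Mul(-1, E) = Mul(-1, -2324914) = 2324914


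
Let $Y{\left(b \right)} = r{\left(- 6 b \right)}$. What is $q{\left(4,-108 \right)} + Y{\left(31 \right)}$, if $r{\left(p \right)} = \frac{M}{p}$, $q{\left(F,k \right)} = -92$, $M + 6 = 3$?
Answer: $- \frac{5703}{62} \approx -91.984$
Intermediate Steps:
$M = -3$ ($M = -6 + 3 = -3$)
$r{\left(p \right)} = - \frac{3}{p}$
$Y{\left(b \right)} = \frac{1}{2 b}$ ($Y{\left(b \right)} = - \frac{3}{\left(-6\right) b} = - 3 \left(- \frac{1}{6 b}\right) = \frac{1}{2 b}$)
$q{\left(4,-108 \right)} + Y{\left(31 \right)} = -92 + \frac{1}{2 \cdot 31} = -92 + \frac{1}{2} \cdot \frac{1}{31} = -92 + \frac{1}{62} = - \frac{5703}{62}$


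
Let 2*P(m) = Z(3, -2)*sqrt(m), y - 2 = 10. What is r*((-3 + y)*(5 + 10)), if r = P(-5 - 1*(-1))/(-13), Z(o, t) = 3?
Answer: -405*I/13 ≈ -31.154*I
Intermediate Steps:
y = 12 (y = 2 + 10 = 12)
P(m) = 3*sqrt(m)/2 (P(m) = (3*sqrt(m))/2 = 3*sqrt(m)/2)
r = -3*I/13 (r = (3*sqrt(-5 - 1*(-1))/2)/(-13) = (3*sqrt(-5 + 1)/2)*(-1/13) = (3*sqrt(-4)/2)*(-1/13) = (3*(2*I)/2)*(-1/13) = (3*I)*(-1/13) = -3*I/13 ≈ -0.23077*I)
r*((-3 + y)*(5 + 10)) = (-3*I/13)*((-3 + 12)*(5 + 10)) = (-3*I/13)*(9*15) = -3*I/13*135 = -405*I/13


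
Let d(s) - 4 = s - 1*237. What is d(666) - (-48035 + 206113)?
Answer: -157645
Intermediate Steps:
d(s) = -233 + s (d(s) = 4 + (s - 1*237) = 4 + (s - 237) = 4 + (-237 + s) = -233 + s)
d(666) - (-48035 + 206113) = (-233 + 666) - (-48035 + 206113) = 433 - 1*158078 = 433 - 158078 = -157645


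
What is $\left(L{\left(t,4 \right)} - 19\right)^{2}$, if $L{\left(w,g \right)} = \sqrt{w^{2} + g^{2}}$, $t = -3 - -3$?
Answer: $225$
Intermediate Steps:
$t = 0$ ($t = -3 + 3 = 0$)
$L{\left(w,g \right)} = \sqrt{g^{2} + w^{2}}$
$\left(L{\left(t,4 \right)} - 19\right)^{2} = \left(\sqrt{4^{2} + 0^{2}} - 19\right)^{2} = \left(\sqrt{16 + 0} - 19\right)^{2} = \left(\sqrt{16} - 19\right)^{2} = \left(4 - 19\right)^{2} = \left(-15\right)^{2} = 225$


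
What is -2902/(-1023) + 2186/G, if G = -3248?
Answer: 3594709/1661352 ≈ 2.1637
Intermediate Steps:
-2902/(-1023) + 2186/G = -2902/(-1023) + 2186/(-3248) = -2902*(-1/1023) + 2186*(-1/3248) = 2902/1023 - 1093/1624 = 3594709/1661352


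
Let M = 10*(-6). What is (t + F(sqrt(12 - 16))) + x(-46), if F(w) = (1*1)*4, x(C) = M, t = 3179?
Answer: 3123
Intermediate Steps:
M = -60
x(C) = -60
F(w) = 4 (F(w) = 1*4 = 4)
(t + F(sqrt(12 - 16))) + x(-46) = (3179 + 4) - 60 = 3183 - 60 = 3123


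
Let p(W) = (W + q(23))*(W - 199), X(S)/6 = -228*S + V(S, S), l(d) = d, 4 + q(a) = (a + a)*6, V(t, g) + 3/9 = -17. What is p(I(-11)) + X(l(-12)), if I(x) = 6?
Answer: -37342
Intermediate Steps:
V(t, g) = -52/3 (V(t, g) = -1/3 - 17 = -52/3)
q(a) = -4 + 12*a (q(a) = -4 + (a + a)*6 = -4 + (2*a)*6 = -4 + 12*a)
X(S) = -104 - 1368*S (X(S) = 6*(-228*S - 52/3) = 6*(-52/3 - 228*S) = -104 - 1368*S)
p(W) = (-199 + W)*(272 + W) (p(W) = (W + (-4 + 12*23))*(W - 199) = (W + (-4 + 276))*(-199 + W) = (W + 272)*(-199 + W) = (272 + W)*(-199 + W) = (-199 + W)*(272 + W))
p(I(-11)) + X(l(-12)) = (-54128 + 6**2 + 73*6) + (-104 - 1368*(-12)) = (-54128 + 36 + 438) + (-104 + 16416) = -53654 + 16312 = -37342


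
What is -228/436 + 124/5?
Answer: 13231/545 ≈ 24.277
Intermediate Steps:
-228/436 + 124/5 = -228*1/436 + 124*(1/5) = -57/109 + 124/5 = 13231/545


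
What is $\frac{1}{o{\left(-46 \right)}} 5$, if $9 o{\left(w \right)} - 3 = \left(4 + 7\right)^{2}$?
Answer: $\frac{45}{124} \approx 0.3629$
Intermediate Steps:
$o{\left(w \right)} = \frac{124}{9}$ ($o{\left(w \right)} = \frac{1}{3} + \frac{\left(4 + 7\right)^{2}}{9} = \frac{1}{3} + \frac{11^{2}}{9} = \frac{1}{3} + \frac{1}{9} \cdot 121 = \frac{1}{3} + \frac{121}{9} = \frac{124}{9}$)
$\frac{1}{o{\left(-46 \right)}} 5 = \frac{1}{\frac{124}{9}} \cdot 5 = \frac{9}{124} \cdot 5 = \frac{45}{124}$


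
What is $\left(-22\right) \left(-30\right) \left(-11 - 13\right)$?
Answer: $-15840$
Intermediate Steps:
$\left(-22\right) \left(-30\right) \left(-11 - 13\right) = 660 \left(-24\right) = -15840$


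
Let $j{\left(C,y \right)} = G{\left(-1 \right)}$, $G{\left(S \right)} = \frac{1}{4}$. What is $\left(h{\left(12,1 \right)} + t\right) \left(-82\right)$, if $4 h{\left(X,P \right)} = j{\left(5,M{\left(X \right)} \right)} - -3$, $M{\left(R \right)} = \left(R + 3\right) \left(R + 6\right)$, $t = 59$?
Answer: $- \frac{39237}{8} \approx -4904.6$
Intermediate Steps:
$G{\left(S \right)} = \frac{1}{4}$
$M{\left(R \right)} = \left(3 + R\right) \left(6 + R\right)$
$j{\left(C,y \right)} = \frac{1}{4}$
$h{\left(X,P \right)} = \frac{13}{16}$ ($h{\left(X,P \right)} = \frac{\frac{1}{4} - -3}{4} = \frac{\frac{1}{4} + 3}{4} = \frac{1}{4} \cdot \frac{13}{4} = \frac{13}{16}$)
$\left(h{\left(12,1 \right)} + t\right) \left(-82\right) = \left(\frac{13}{16} + 59\right) \left(-82\right) = \frac{957}{16} \left(-82\right) = - \frac{39237}{8}$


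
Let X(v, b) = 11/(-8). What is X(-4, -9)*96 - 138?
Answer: -270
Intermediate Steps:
X(v, b) = -11/8 (X(v, b) = 11*(-⅛) = -11/8)
X(-4, -9)*96 - 138 = -11/8*96 - 138 = -132 - 138 = -270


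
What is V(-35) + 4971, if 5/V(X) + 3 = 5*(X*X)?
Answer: 30432467/6122 ≈ 4971.0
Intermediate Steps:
V(X) = 5/(-3 + 5*X²) (V(X) = 5/(-3 + 5*(X*X)) = 5/(-3 + 5*X²))
V(-35) + 4971 = 5/(-3 + 5*(-35)²) + 4971 = 5/(-3 + 5*1225) + 4971 = 5/(-3 + 6125) + 4971 = 5/6122 + 4971 = 30432467/6122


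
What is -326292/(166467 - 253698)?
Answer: 108764/29077 ≈ 3.7406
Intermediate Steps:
-326292/(166467 - 253698) = -326292/(-87231) = -326292*(-1/87231) = 108764/29077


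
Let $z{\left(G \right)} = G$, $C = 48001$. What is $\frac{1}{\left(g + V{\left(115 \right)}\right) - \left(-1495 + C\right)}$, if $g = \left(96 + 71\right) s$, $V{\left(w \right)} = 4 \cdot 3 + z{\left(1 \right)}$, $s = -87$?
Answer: $- \frac{1}{61022} \approx -1.6388 \cdot 10^{-5}$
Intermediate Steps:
$V{\left(w \right)} = 13$ ($V{\left(w \right)} = 4 \cdot 3 + 1 = 12 + 1 = 13$)
$g = -14529$ ($g = \left(96 + 71\right) \left(-87\right) = 167 \left(-87\right) = -14529$)
$\frac{1}{\left(g + V{\left(115 \right)}\right) - \left(-1495 + C\right)} = \frac{1}{\left(-14529 + 13\right) + \left(1495 - 48001\right)} = \frac{1}{-14516 + \left(1495 - 48001\right)} = \frac{1}{-14516 - 46506} = \frac{1}{-61022} = - \frac{1}{61022}$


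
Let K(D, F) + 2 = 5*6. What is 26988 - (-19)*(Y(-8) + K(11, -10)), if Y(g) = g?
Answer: 27368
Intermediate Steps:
K(D, F) = 28 (K(D, F) = -2 + 5*6 = -2 + 30 = 28)
26988 - (-19)*(Y(-8) + K(11, -10)) = 26988 - (-19)*(-8 + 28) = 26988 - (-19)*20 = 26988 - 1*(-380) = 26988 + 380 = 27368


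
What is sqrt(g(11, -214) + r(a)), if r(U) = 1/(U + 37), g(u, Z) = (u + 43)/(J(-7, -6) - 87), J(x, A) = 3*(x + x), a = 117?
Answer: I*sqrt(18071438)/6622 ≈ 0.64196*I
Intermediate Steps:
J(x, A) = 6*x (J(x, A) = 3*(2*x) = 6*x)
g(u, Z) = -1/3 - u/129 (g(u, Z) = (u + 43)/(6*(-7) - 87) = (43 + u)/(-42 - 87) = (43 + u)/(-129) = (43 + u)*(-1/129) = -1/3 - u/129)
r(U) = 1/(37 + U)
sqrt(g(11, -214) + r(a)) = sqrt((-1/3 - 1/129*11) + 1/(37 + 117)) = sqrt((-1/3 - 11/129) + 1/154) = sqrt(-18/43 + 1/154) = sqrt(-2729/6622) = I*sqrt(18071438)/6622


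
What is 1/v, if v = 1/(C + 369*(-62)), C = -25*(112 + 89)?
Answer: -27903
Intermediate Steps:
C = -5025 (C = -25*201 = -5025)
v = -1/27903 (v = 1/(-5025 + 369*(-62)) = 1/(-5025 - 22878) = 1/(-27903) = -1/27903 ≈ -3.5838e-5)
1/v = 1/(-1/27903) = -27903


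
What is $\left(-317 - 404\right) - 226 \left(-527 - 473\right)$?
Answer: $225279$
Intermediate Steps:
$\left(-317 - 404\right) - 226 \left(-527 - 473\right) = -721 - -226000 = -721 + 226000 = 225279$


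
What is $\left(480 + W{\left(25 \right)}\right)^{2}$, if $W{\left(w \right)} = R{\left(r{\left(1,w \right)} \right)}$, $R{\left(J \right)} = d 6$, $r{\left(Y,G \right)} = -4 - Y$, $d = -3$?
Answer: $213444$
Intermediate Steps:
$R{\left(J \right)} = -18$ ($R{\left(J \right)} = \left(-3\right) 6 = -18$)
$W{\left(w \right)} = -18$
$\left(480 + W{\left(25 \right)}\right)^{2} = \left(480 - 18\right)^{2} = 462^{2} = 213444$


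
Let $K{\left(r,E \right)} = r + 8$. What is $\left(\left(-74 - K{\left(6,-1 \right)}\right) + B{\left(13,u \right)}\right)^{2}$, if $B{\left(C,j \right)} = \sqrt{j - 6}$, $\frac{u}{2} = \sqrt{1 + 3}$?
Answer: $\left(88 - i \sqrt{2}\right)^{2} \approx 7742.0 - 248.9 i$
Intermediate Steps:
$K{\left(r,E \right)} = 8 + r$
$u = 4$ ($u = 2 \sqrt{1 + 3} = 2 \sqrt{4} = 2 \cdot 2 = 4$)
$B{\left(C,j \right)} = \sqrt{-6 + j}$
$\left(\left(-74 - K{\left(6,-1 \right)}\right) + B{\left(13,u \right)}\right)^{2} = \left(\left(-74 - \left(8 + 6\right)\right) + \sqrt{-6 + 4}\right)^{2} = \left(\left(-74 - 14\right) + \sqrt{-2}\right)^{2} = \left(\left(-74 - 14\right) + i \sqrt{2}\right)^{2} = \left(-88 + i \sqrt{2}\right)^{2}$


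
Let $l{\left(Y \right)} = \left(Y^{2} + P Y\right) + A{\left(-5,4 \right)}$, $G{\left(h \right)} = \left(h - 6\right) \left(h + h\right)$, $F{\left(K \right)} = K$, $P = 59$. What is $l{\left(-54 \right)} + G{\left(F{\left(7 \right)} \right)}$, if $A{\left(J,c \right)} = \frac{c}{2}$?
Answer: $-254$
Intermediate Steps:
$G{\left(h \right)} = 2 h \left(-6 + h\right)$ ($G{\left(h \right)} = \left(-6 + h\right) 2 h = 2 h \left(-6 + h\right)$)
$A{\left(J,c \right)} = \frac{c}{2}$ ($A{\left(J,c \right)} = c \frac{1}{2} = \frac{c}{2}$)
$l{\left(Y \right)} = 2 + Y^{2} + 59 Y$ ($l{\left(Y \right)} = \left(Y^{2} + 59 Y\right) + \frac{1}{2} \cdot 4 = \left(Y^{2} + 59 Y\right) + 2 = 2 + Y^{2} + 59 Y$)
$l{\left(-54 \right)} + G{\left(F{\left(7 \right)} \right)} = \left(2 + \left(-54\right)^{2} + 59 \left(-54\right)\right) + 2 \cdot 7 \left(-6 + 7\right) = \left(2 + 2916 - 3186\right) + 2 \cdot 7 \cdot 1 = -268 + 14 = -254$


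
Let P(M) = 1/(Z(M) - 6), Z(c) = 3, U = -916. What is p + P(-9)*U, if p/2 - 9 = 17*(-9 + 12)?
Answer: 1276/3 ≈ 425.33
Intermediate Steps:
P(M) = -1/3 (P(M) = 1/(3 - 6) = 1/(-3) = -1/3)
p = 120 (p = 18 + 2*(17*(-9 + 12)) = 18 + 2*(17*3) = 18 + 2*51 = 18 + 102 = 120)
p + P(-9)*U = 120 - 1/3*(-916) = 120 + 916/3 = 1276/3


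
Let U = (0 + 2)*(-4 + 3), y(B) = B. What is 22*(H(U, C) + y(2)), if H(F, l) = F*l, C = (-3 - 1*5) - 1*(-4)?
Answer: 220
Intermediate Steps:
U = -2 (U = 2*(-1) = -2)
C = -4 (C = (-3 - 5) + 4 = -8 + 4 = -4)
22*(H(U, C) + y(2)) = 22*(-2*(-4) + 2) = 22*(8 + 2) = 22*10 = 220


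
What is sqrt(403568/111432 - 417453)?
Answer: I*sqrt(80992293154239)/13929 ≈ 646.1*I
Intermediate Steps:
sqrt(403568/111432 - 417453) = sqrt(403568*(1/111432) - 417453) = sqrt(50446/13929 - 417453) = sqrt(-5814652391/13929) = I*sqrt(80992293154239)/13929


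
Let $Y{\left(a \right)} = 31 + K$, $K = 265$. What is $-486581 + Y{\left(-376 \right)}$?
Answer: $-486285$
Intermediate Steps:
$Y{\left(a \right)} = 296$ ($Y{\left(a \right)} = 31 + 265 = 296$)
$-486581 + Y{\left(-376 \right)} = -486581 + 296 = -486285$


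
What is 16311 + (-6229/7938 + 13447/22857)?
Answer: 986471236453/60479622 ≈ 16311.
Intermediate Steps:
16311 + (-6229/7938 + 13447/22857) = 16311 - 11877989/60479622 = 986471236453/60479622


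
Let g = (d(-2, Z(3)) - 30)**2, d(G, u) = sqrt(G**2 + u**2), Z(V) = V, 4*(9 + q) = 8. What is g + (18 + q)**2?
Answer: 1034 - 60*sqrt(13) ≈ 817.67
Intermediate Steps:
q = -7 (q = -9 + (1/4)*8 = -9 + 2 = -7)
g = (-30 + sqrt(13))**2 (g = (sqrt((-2)**2 + 3**2) - 30)**2 = (sqrt(4 + 9) - 30)**2 = (sqrt(13) - 30)**2 = (-30 + sqrt(13))**2 ≈ 696.67)
g + (18 + q)**2 = (30 - sqrt(13))**2 + (18 - 7)**2 = (30 - sqrt(13))**2 + 11**2 = (30 - sqrt(13))**2 + 121 = 121 + (30 - sqrt(13))**2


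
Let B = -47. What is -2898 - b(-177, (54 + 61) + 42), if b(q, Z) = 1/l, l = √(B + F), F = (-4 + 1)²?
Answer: -2898 + I*√38/38 ≈ -2898.0 + 0.16222*I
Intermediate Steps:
F = 9 (F = (-3)² = 9)
l = I*√38 (l = √(-47 + 9) = √(-38) = I*√38 ≈ 6.1644*I)
b(q, Z) = -I*√38/38 (b(q, Z) = 1/(I*√38) = -I*√38/38)
-2898 - b(-177, (54 + 61) + 42) = -2898 - (-1)*I*√38/38 = -2898 + I*√38/38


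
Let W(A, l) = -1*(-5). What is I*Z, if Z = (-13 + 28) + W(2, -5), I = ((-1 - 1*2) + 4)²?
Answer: 20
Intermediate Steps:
W(A, l) = 5
I = 1 (I = ((-1 - 2) + 4)² = (-3 + 4)² = 1² = 1)
Z = 20 (Z = (-13 + 28) + 5 = 15 + 5 = 20)
I*Z = 1*20 = 20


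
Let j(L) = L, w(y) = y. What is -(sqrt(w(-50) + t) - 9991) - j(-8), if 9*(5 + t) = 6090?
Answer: 9999 - sqrt(5595)/3 ≈ 9974.1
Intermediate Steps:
t = 2015/3 (t = -5 + (1/9)*6090 = -5 + 2030/3 = 2015/3 ≈ 671.67)
-(sqrt(w(-50) + t) - 9991) - j(-8) = -(sqrt(-50 + 2015/3) - 9991) - 1*(-8) = -(sqrt(1865/3) - 9991) + 8 = -(sqrt(5595)/3 - 9991) + 8 = -(-9991 + sqrt(5595)/3) + 8 = (9991 - sqrt(5595)/3) + 8 = 9999 - sqrt(5595)/3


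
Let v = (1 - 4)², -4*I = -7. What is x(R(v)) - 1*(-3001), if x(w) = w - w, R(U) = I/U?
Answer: 3001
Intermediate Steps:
I = 7/4 (I = -¼*(-7) = 7/4 ≈ 1.7500)
v = 9 (v = (-3)² = 9)
R(U) = 7/(4*U)
x(w) = 0
x(R(v)) - 1*(-3001) = 0 - 1*(-3001) = 0 + 3001 = 3001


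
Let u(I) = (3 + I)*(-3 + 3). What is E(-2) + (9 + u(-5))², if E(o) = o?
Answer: 79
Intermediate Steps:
u(I) = 0 (u(I) = (3 + I)*0 = 0)
E(-2) + (9 + u(-5))² = -2 + (9 + 0)² = -2 + 9² = -2 + 81 = 79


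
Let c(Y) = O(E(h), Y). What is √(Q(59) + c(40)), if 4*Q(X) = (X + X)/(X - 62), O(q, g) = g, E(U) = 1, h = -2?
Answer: √1086/6 ≈ 5.4924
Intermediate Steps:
c(Y) = Y
Q(X) = X/(2*(-62 + X)) (Q(X) = ((X + X)/(X - 62))/4 = ((2*X)/(-62 + X))/4 = (2*X/(-62 + X))/4 = X/(2*(-62 + X)))
√(Q(59) + c(40)) = √((½)*59/(-62 + 59) + 40) = √((½)*59/(-3) + 40) = √((½)*59*(-⅓) + 40) = √(-59/6 + 40) = √(181/6) = √1086/6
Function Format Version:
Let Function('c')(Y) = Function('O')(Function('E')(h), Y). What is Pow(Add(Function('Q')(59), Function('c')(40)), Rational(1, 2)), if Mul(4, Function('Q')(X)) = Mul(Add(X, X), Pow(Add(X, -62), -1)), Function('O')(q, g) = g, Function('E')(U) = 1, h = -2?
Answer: Mul(Rational(1, 6), Pow(1086, Rational(1, 2))) ≈ 5.4924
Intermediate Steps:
Function('c')(Y) = Y
Function('Q')(X) = Mul(Rational(1, 2), X, Pow(Add(-62, X), -1)) (Function('Q')(X) = Mul(Rational(1, 4), Mul(Add(X, X), Pow(Add(X, -62), -1))) = Mul(Rational(1, 4), Mul(Mul(2, X), Pow(Add(-62, X), -1))) = Mul(Rational(1, 4), Mul(2, X, Pow(Add(-62, X), -1))) = Mul(Rational(1, 2), X, Pow(Add(-62, X), -1)))
Pow(Add(Function('Q')(59), Function('c')(40)), Rational(1, 2)) = Pow(Add(Mul(Rational(1, 2), 59, Pow(Add(-62, 59), -1)), 40), Rational(1, 2)) = Pow(Add(Mul(Rational(1, 2), 59, Pow(-3, -1)), 40), Rational(1, 2)) = Pow(Add(Mul(Rational(1, 2), 59, Rational(-1, 3)), 40), Rational(1, 2)) = Pow(Add(Rational(-59, 6), 40), Rational(1, 2)) = Pow(Rational(181, 6), Rational(1, 2)) = Mul(Rational(1, 6), Pow(1086, Rational(1, 2)))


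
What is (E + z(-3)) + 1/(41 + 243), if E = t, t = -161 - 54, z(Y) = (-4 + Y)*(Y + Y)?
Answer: -49131/284 ≈ -173.00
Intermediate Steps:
z(Y) = 2*Y*(-4 + Y) (z(Y) = (-4 + Y)*(2*Y) = 2*Y*(-4 + Y))
t = -215
E = -215
(E + z(-3)) + 1/(41 + 243) = (-215 + 2*(-3)*(-4 - 3)) + 1/(41 + 243) = (-215 + 2*(-3)*(-7)) + 1/284 = (-215 + 42) + 1/284 = -173 + 1/284 = -49131/284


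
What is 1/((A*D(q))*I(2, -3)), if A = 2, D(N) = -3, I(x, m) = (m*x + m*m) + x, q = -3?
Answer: -1/30 ≈ -0.033333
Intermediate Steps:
I(x, m) = x + m**2 + m*x (I(x, m) = (m*x + m**2) + x = (m**2 + m*x) + x = x + m**2 + m*x)
1/((A*D(q))*I(2, -3)) = 1/((2*(-3))*(2 + (-3)**2 - 3*2)) = 1/(-6*(2 + 9 - 6)) = 1/(-6*5) = 1/(-30) = -1/30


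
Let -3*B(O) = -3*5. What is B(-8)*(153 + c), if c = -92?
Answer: 305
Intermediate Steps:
B(O) = 5 (B(O) = -(-1)*5 = -⅓*(-15) = 5)
B(-8)*(153 + c) = 5*(153 - 92) = 5*61 = 305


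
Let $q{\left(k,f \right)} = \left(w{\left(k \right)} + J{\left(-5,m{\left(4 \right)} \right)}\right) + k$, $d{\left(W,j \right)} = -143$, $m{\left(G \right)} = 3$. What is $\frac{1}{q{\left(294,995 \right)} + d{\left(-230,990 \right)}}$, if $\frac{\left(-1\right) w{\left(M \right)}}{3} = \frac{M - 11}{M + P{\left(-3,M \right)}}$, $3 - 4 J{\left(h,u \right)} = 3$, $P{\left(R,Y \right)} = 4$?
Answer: $\frac{298}{44149} \approx 0.0067499$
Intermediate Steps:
$J{\left(h,u \right)} = 0$ ($J{\left(h,u \right)} = \frac{3}{4} - \frac{3}{4} = 0$)
$w{\left(M \right)} = - \frac{3 \left(-11 + M\right)}{4 + M}$ ($w{\left(M \right)} = - 3 \frac{M - 11}{M + 4} = - 3 \frac{-11 + M}{4 + M} = - \frac{3 \left(-11 + M\right)}{4 + M}$)
$q{\left(k,f \right)} = k + \frac{3 \left(11 - k\right)}{4 + k}$ ($q{\left(k,f \right)} = \left(\frac{3 \left(11 - k\right)}{4 + k} + 0\right) + k = \frac{3 \left(11 - k\right)}{4 + k} + k = k + \frac{3 \left(11 - k\right)}{4 + k}$)
$\frac{1}{q{\left(294,995 \right)} + d{\left(-230,990 \right)}} = \frac{1}{\frac{33 + 294 + 294^{2}}{4 + 294} - 143} = \frac{1}{\frac{33 + 294 + 86436}{298} - 143} = \frac{1}{\frac{1}{298} \cdot 86763 - 143} = \frac{1}{\frac{86763}{298} - 143} = \frac{1}{\frac{44149}{298}} = \frac{298}{44149}$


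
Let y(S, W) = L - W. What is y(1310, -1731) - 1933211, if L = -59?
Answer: -1931539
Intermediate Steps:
y(S, W) = -59 - W
y(1310, -1731) - 1933211 = (-59 - 1*(-1731)) - 1933211 = (-59 + 1731) - 1933211 = 1672 - 1933211 = -1931539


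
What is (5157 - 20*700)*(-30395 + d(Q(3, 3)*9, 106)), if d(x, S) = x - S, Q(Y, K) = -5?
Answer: 270118278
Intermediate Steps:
(5157 - 20*700)*(-30395 + d(Q(3, 3)*9, 106)) = (5157 - 20*700)*(-30395 + (-5*9 - 1*106)) = (5157 - 14000)*(-30395 + (-45 - 106)) = -8843*(-30395 - 151) = -8843*(-30546) = 270118278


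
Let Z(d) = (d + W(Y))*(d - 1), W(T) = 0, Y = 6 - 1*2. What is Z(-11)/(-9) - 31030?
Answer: -93134/3 ≈ -31045.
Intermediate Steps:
Y = 4 (Y = 6 - 2 = 4)
Z(d) = d*(-1 + d) (Z(d) = (d + 0)*(d - 1) = d*(-1 + d))
Z(-11)/(-9) - 31030 = (-11*(-1 - 11))/(-9) - 31030 = -(-11)*(-12)/9 - 31030 = -⅑*132 - 31030 = -44/3 - 31030 = -93134/3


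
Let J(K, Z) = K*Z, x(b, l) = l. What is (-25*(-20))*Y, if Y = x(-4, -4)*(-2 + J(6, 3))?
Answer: -32000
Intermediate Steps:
Y = -64 (Y = -4*(-2 + 6*3) = -4*(-2 + 18) = -4*16 = -64)
(-25*(-20))*Y = -25*(-20)*(-64) = 500*(-64) = -32000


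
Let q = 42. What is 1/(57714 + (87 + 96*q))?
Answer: 1/61833 ≈ 1.6173e-5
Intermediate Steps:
1/(57714 + (87 + 96*q)) = 1/(57714 + (87 + 96*42)) = 1/(57714 + (87 + 4032)) = 1/(57714 + 4119) = 1/61833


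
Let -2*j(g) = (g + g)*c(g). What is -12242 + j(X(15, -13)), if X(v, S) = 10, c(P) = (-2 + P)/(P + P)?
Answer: -12246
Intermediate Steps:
c(P) = (-2 + P)/(2*P) (c(P) = (-2 + P)/((2*P)) = (-2 + P)*(1/(2*P)) = (-2 + P)/(2*P))
j(g) = 1 - g/2 (j(g) = -(g + g)*(-2 + g)/(2*g)/2 = -2*g*(-2 + g)/(2*g)/2 = -(-2 + g)/2 = 1 - g/2)
-12242 + j(X(15, -13)) = -12242 + (1 - ½*10) = -12242 + (1 - 5) = -12242 - 4 = -12246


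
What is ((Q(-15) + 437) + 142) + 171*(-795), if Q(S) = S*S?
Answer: -135141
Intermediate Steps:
Q(S) = S**2
((Q(-15) + 437) + 142) + 171*(-795) = (((-15)**2 + 437) + 142) + 171*(-795) = ((225 + 437) + 142) - 135945 = (662 + 142) - 135945 = 804 - 135945 = -135141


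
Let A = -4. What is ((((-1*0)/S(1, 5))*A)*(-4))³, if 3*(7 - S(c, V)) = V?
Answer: 0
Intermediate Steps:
S(c, V) = 7 - V/3
((((-1*0)/S(1, 5))*A)*(-4))³ = ((((-1*0)/(7 - ⅓*5))*(-4))*(-4))³ = (((0/(7 - 5/3))*(-4))*(-4))³ = (((0/(16/3))*(-4))*(-4))³ = (((0*(3/16))*(-4))*(-4))³ = ((0*(-4))*(-4))³ = (0*(-4))³ = 0³ = 0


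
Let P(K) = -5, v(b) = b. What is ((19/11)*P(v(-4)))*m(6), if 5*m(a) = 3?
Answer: -57/11 ≈ -5.1818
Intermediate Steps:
m(a) = 3/5 (m(a) = (1/5)*3 = 3/5)
((19/11)*P(v(-4)))*m(6) = ((19/11)*(-5))*(3/5) = -95/11*3/5 = -57/11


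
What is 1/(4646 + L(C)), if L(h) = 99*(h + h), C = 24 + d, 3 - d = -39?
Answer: 1/17714 ≈ 5.6453e-5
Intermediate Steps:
d = 42 (d = 3 - 1*(-39) = 3 + 39 = 42)
C = 66 (C = 24 + 42 = 66)
L(h) = 198*h (L(h) = 99*(2*h) = 198*h)
1/(4646 + L(C)) = 1/(4646 + 198*66) = 1/(4646 + 13068) = 1/17714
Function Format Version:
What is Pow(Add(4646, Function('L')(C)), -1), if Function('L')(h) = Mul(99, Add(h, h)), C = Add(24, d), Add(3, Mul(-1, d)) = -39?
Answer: Rational(1, 17714) ≈ 5.6453e-5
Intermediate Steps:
d = 42 (d = Add(3, Mul(-1, -39)) = Add(3, 39) = 42)
C = 66 (C = Add(24, 42) = 66)
Function('L')(h) = Mul(198, h) (Function('L')(h) = Mul(99, Mul(2, h)) = Mul(198, h))
Pow(Add(4646, Function('L')(C)), -1) = Pow(Add(4646, Mul(198, 66)), -1) = Pow(Add(4646, 13068), -1) = Pow(17714, -1) = Rational(1, 17714)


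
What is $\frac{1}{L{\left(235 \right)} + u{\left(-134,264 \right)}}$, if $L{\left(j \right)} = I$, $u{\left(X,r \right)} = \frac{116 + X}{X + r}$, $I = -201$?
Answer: $- \frac{65}{13074} \approx -0.0049717$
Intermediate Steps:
$u{\left(X,r \right)} = \frac{116 + X}{X + r}$
$L{\left(j \right)} = -201$
$\frac{1}{L{\left(235 \right)} + u{\left(-134,264 \right)}} = \frac{1}{-201 + \frac{116 - 134}{-134 + 264}} = \frac{1}{-201 + \frac{1}{130} \left(-18\right)} = \frac{1}{-201 - \frac{9}{65}} = \frac{1}{- \frac{13074}{65}} = - \frac{65}{13074}$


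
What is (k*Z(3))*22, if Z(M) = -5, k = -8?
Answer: 880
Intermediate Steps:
(k*Z(3))*22 = -8*(-5)*22 = 40*22 = 880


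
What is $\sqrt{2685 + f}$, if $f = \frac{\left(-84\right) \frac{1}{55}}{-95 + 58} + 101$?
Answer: $\frac{7 \sqrt{235461710}}{2035} \approx 52.783$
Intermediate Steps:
$f = \frac{205619}{2035}$ ($f = \frac{\left(-84\right) \frac{1}{55}}{-37} + 101 = \left(- \frac{84}{55}\right) \left(- \frac{1}{37}\right) + 101 = \frac{84}{2035} + 101 = \frac{205619}{2035} \approx 101.04$)
$\sqrt{2685 + f} = \sqrt{2685 + \frac{205619}{2035}} = \sqrt{\frac{5669594}{2035}} = \frac{7 \sqrt{235461710}}{2035}$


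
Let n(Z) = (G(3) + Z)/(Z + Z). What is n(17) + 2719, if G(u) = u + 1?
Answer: 92467/34 ≈ 2719.6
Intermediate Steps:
G(u) = 1 + u
n(Z) = (4 + Z)/(2*Z) (n(Z) = ((1 + 3) + Z)/(Z + Z) = (4 + Z)/((2*Z)) = (4 + Z)*(1/(2*Z)) = (4 + Z)/(2*Z))
n(17) + 2719 = (1/2)*(4 + 17)/17 + 2719 = (1/2)*(1/17)*21 + 2719 = 21/34 + 2719 = 92467/34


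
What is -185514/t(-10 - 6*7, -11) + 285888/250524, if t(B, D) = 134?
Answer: -1934891681/1398759 ≈ -1383.3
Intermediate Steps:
-185514/t(-10 - 6*7, -11) + 285888/250524 = -185514/134 + 285888/250524 = -185514*1/134 + 285888*(1/250524) = -92757/67 + 23824/20877 = -1934891681/1398759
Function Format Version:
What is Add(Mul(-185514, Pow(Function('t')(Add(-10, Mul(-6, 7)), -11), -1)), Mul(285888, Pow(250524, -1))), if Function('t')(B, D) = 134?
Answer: Rational(-1934891681, 1398759) ≈ -1383.3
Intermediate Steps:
Add(Mul(-185514, Pow(Function('t')(Add(-10, Mul(-6, 7)), -11), -1)), Mul(285888, Pow(250524, -1))) = Add(Mul(-185514, Pow(134, -1)), Mul(285888, Pow(250524, -1))) = Add(Mul(-185514, Rational(1, 134)), Mul(285888, Rational(1, 250524))) = Add(Rational(-92757, 67), Rational(23824, 20877)) = Rational(-1934891681, 1398759)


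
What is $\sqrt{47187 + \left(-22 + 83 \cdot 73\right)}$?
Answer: $2 \sqrt{13306} \approx 230.7$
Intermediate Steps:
$\sqrt{47187 + \left(-22 + 83 \cdot 73\right)} = \sqrt{47187 + \left(-22 + 6059\right)} = \sqrt{47187 + 6037} = \sqrt{53224} = 2 \sqrt{13306}$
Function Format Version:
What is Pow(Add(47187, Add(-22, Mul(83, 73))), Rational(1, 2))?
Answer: Mul(2, Pow(13306, Rational(1, 2))) ≈ 230.70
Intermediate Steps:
Pow(Add(47187, Add(-22, Mul(83, 73))), Rational(1, 2)) = Pow(Add(47187, Add(-22, 6059)), Rational(1, 2)) = Pow(Add(47187, 6037), Rational(1, 2)) = Pow(53224, Rational(1, 2)) = Mul(2, Pow(13306, Rational(1, 2)))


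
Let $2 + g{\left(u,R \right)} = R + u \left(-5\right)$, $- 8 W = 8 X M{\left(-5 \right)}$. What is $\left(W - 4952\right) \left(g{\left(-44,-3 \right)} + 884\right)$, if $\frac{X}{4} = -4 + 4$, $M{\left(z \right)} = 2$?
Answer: $-5442248$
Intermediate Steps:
$X = 0$ ($X = 4 \left(-4 + 4\right) = 4 \cdot 0 = 0$)
$W = 0$ ($W = - \frac{8 \cdot 0 \cdot 2}{8} = - \frac{0 \cdot 2}{8} = \left(- \frac{1}{8}\right) 0 = 0$)
$g{\left(u,R \right)} = -2 + R - 5 u$ ($g{\left(u,R \right)} = -2 + \left(R + u \left(-5\right)\right) = -2 + \left(R - 5 u\right) = -2 + R - 5 u$)
$\left(W - 4952\right) \left(g{\left(-44,-3 \right)} + 884\right) = \left(0 - 4952\right) \left(\left(-2 - 3 - -220\right) + 884\right) = - 4952 \left(\left(-2 - 3 + 220\right) + 884\right) = - 4952 \left(215 + 884\right) = \left(-4952\right) 1099 = -5442248$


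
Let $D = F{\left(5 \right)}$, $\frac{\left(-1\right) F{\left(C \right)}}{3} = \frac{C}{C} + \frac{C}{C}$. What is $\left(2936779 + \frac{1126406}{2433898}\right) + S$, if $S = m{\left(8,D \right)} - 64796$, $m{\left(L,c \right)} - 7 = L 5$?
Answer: $\frac{3495114599673}{1216949} \approx 2.872 \cdot 10^{6}$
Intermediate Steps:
$F{\left(C \right)} = -6$ ($F{\left(C \right)} = - 3 \left(\frac{C}{C} + \frac{C}{C}\right) = - 3 \left(1 + 1\right) = \left(-3\right) 2 = -6$)
$D = -6$
$m{\left(L,c \right)} = 7 + 5 L$ ($m{\left(L,c \right)} = 7 + L 5 = 7 + 5 L$)
$S = -64749$ ($S = \left(7 + 5 \cdot 8\right) - 64796 = \left(7 + 40\right) - 64796 = 47 - 64796 = -64749$)
$\left(2936779 + \frac{1126406}{2433898}\right) + S = \left(2936779 + \frac{1126406}{2433898}\right) - 64749 = \left(2936779 + 1126406 \cdot \frac{1}{2433898}\right) - 64749 = \left(2936779 + \frac{563203}{1216949}\right) - 64749 = \frac{3573910830474}{1216949} - 64749 = \frac{3495114599673}{1216949}$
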